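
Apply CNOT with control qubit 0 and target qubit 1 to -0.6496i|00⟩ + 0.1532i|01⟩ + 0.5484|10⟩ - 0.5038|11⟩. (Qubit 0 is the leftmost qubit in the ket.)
-0.6496i|00⟩ + 0.1532i|01⟩ - 0.5038|10⟩ + 0.5484|11⟩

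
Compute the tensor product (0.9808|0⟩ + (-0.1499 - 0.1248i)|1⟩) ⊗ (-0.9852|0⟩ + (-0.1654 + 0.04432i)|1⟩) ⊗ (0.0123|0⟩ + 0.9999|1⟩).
-0.01189|000⟩ - 0.9662|001⟩ + (-0.001995 + 0.0005347i)|010⟩ + (-0.1622 + 0.04346i)|011⟩ + (0.001816 + 0.001512i)|100⟩ + (0.1477 + 0.1229i)|101⟩ + (0.000373 + 0.0001722i)|110⟩ + (0.03032 + 0.014i)|111⟩

amp(|b₁b₂…⟩) = product of the factor amplitudes for bits b₁, b₂, …; only kets whose every factor amplitude is nonzero survive.
|000⟩: (0.9808)(-0.9852)(0.0123) = -0.01189
|001⟩: (0.9808)(-0.9852)(0.9999) = -0.9662
|010⟩: (0.9808)(-0.1654 + 0.04432i)(0.0123) = (-0.001995 + 0.0005347i)
|011⟩: (0.9808)(-0.1654 + 0.04432i)(0.9999) = (-0.1622 + 0.04346i)
|100⟩: (-0.1499 - 0.1248i)(-0.9852)(0.0123) = (0.001816 + 0.001512i)
|101⟩: (-0.1499 - 0.1248i)(-0.9852)(0.9999) = (0.1477 + 0.1229i)
|110⟩: (-0.1499 - 0.1248i)(-0.1654 + 0.04432i)(0.0123) = (0.000373 + 0.0001722i)
|111⟩: (-0.1499 - 0.1248i)(-0.1654 + 0.04432i)(0.9999) = (0.03032 + 0.014i)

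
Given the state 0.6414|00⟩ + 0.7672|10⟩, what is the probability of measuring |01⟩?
0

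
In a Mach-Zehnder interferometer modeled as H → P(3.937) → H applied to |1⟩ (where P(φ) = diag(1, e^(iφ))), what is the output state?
(0.85 + 0.3571i)|0⟩ + (0.15 - 0.3571i)|1⟩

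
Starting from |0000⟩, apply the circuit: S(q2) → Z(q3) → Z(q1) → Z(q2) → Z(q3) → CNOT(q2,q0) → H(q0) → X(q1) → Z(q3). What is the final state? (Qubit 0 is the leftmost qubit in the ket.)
1/√2|0100⟩ + 1/√2|1100⟩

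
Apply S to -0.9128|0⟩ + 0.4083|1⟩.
-0.9128|0⟩ + 0.4083i|1⟩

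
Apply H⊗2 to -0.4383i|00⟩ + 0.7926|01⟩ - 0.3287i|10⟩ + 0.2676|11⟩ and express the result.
(0.5301 - 0.3835i)|00⟩ + (-0.5301 - 0.3835i)|01⟩ + (0.2625 - 0.0548i)|10⟩ + (-0.2625 - 0.0548i)|11⟩

H⊗2 gives amp(|y⟩) = (1/2) Σ_x (−1)^(x·y) amp(|x⟩), where x·y is the number of positions in which both x and y have a 1.
|00⟩: (-0.4383i + 0.7926 - 0.3287i + 0.2676)/2 = (0.5301 - 0.3835i)
|01⟩: (-0.4383i - 0.7926 - 0.3287i - 0.2676)/2 = (-0.5301 - 0.3835i)
|10⟩: (-0.4383i + 0.7926 + 0.3287i - 0.2676)/2 = (0.2625 - 0.0548i)
|11⟩: (-0.4383i - 0.7926 + 0.3287i + 0.2676)/2 = (-0.2625 - 0.0548i)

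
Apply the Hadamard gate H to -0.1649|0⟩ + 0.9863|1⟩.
0.5808|0⟩ - 0.814|1⟩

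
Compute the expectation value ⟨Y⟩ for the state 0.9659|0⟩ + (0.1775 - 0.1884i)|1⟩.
-0.364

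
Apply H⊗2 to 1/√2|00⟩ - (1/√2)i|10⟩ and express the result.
(1/√8 - (1/√8)i)|00⟩ + (1/√8 - (1/√8)i)|01⟩ + (1/√8 + (1/√8)i)|10⟩ + (1/√8 + (1/√8)i)|11⟩

H⊗2 gives amp(|y⟩) = (1/2) Σ_x (−1)^(x·y) amp(|x⟩), where x·y is the number of positions in which both x and y have a 1.
|00⟩: (1/√2 - (1/√2)i)/2 = (1/√8 - (1/√8)i)
|01⟩: (1/√2 - (1/√2)i)/2 = (1/√8 - (1/√8)i)
|10⟩: (1/√2 + (1/√2)i)/2 = (1/√8 + (1/√8)i)
|11⟩: (1/√2 + (1/√2)i)/2 = (1/√8 + (1/√8)i)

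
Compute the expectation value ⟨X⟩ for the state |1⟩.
0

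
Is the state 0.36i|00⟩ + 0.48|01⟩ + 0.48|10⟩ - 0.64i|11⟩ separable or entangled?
Separable

Writing the state as a|00⟩ + b|01⟩ + c|10⟩ + d|11⟩, it is a product state iff ad − bc = 0.
Here (a, b, c, d) = (0.36i, 0.48, 0.48, -0.64i): ad − bc = (0.36i)(-0.64i) − (0.48)(0.48) = 0, so the state is separable.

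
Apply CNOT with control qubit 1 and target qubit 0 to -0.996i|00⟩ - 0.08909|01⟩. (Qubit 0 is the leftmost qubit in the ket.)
-0.996i|00⟩ - 0.08909|11⟩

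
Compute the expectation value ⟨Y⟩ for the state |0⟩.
0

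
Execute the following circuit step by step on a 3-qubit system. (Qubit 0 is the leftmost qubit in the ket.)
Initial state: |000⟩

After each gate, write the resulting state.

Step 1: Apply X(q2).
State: |001⟩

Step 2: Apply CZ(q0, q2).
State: |001⟩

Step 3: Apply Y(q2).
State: -i|000⟩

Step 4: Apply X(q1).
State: -i|010⟩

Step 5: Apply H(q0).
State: -(1/√2)i|010⟩ - (1/√2)i|110⟩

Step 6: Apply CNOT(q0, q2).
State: -(1/√2)i|010⟩ - (1/√2)i|111⟩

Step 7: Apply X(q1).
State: -(1/√2)i|000⟩ - (1/√2)i|101⟩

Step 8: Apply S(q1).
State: -(1/√2)i|000⟩ - (1/√2)i|101⟩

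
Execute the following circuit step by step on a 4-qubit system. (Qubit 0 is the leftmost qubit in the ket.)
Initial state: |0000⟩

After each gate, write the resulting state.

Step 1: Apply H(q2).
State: 1/√2|0000⟩ + 1/√2|0010⟩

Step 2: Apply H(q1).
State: 1/2|0000⟩ + 1/2|0010⟩ + 1/2|0100⟩ + 1/2|0110⟩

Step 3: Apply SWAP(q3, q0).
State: 1/2|0000⟩ + 1/2|0010⟩ + 1/2|0100⟩ + 1/2|0110⟩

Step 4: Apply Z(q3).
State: 1/2|0000⟩ + 1/2|0010⟩ + 1/2|0100⟩ + 1/2|0110⟩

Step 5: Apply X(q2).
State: 1/2|0000⟩ + 1/2|0010⟩ + 1/2|0100⟩ + 1/2|0110⟩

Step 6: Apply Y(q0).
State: (1/2)i|1000⟩ + (1/2)i|1010⟩ + (1/2)i|1100⟩ + (1/2)i|1110⟩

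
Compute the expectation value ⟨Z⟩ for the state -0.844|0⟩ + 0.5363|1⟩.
0.4247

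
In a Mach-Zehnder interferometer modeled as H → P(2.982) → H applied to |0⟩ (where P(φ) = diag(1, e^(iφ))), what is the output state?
(0.006354 + 0.07946i)|0⟩ + (0.9936 - 0.07946i)|1⟩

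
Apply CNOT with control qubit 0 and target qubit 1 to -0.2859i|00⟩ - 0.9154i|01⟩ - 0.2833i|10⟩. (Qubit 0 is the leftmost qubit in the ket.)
-0.2859i|00⟩ - 0.9154i|01⟩ - 0.2833i|11⟩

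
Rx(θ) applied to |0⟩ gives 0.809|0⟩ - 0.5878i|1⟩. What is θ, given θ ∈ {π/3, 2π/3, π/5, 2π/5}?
2π/5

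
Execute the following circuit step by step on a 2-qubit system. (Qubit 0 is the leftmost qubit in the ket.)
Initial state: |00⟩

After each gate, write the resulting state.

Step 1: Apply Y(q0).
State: i|10⟩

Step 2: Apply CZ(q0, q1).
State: i|10⟩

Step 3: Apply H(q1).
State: (1/√2)i|10⟩ + (1/√2)i|11⟩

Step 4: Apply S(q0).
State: -1/√2|10⟩ - 1/√2|11⟩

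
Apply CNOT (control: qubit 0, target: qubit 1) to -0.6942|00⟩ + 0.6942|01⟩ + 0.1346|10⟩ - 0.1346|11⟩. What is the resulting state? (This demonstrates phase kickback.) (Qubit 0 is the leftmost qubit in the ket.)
-0.6942|00⟩ + 0.6942|01⟩ - 0.1346|10⟩ + 0.1346|11⟩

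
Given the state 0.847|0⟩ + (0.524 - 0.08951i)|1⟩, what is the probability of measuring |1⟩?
0.2826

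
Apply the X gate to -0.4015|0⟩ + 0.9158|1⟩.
0.9158|0⟩ - 0.4015|1⟩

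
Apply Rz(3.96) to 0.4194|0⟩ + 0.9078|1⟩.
(-0.1669 - 0.3848i)|0⟩ + (-0.3612 + 0.8329i)|1⟩

Rz(3.96) = [[e^(−iθ/2), 0], [0, e^(iθ/2)]] with e^(±iθ/2) = cos(θ/2) ± i·sin(θ/2); θ = 3.96, cos(θ/2) ≈ -0.397879, sin(θ/2) ≈ 0.917438.
With a = amp(|0⟩) = 0.4194 and b = amp(|1⟩) = 0.9078:
new amp(|0⟩) = (-0.397879 - 0.917438i)·a = (-0.1669 - 0.3848i)
new amp(|1⟩) = (-0.397879 + 0.917438i)·b = (-0.3612 + 0.8329i)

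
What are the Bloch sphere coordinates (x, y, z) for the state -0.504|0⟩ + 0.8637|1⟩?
(-0.8706, 0, -0.492)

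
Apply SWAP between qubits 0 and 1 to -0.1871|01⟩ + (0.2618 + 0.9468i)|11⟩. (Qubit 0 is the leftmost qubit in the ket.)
-0.1871|10⟩ + (0.2618 + 0.9468i)|11⟩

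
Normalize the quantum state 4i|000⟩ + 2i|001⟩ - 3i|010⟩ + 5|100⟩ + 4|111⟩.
0.4781i|000⟩ + 0.239i|001⟩ - 0.3586i|010⟩ + 0.5976|100⟩ + 0.4781|111⟩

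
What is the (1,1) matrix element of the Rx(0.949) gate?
0.8895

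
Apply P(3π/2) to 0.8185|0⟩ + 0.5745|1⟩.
0.8185|0⟩ - 0.5745i|1⟩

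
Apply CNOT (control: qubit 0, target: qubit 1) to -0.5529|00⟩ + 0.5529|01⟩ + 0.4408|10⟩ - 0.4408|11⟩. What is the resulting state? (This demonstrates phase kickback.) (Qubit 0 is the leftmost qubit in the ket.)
-0.5529|00⟩ + 0.5529|01⟩ - 0.4408|10⟩ + 0.4408|11⟩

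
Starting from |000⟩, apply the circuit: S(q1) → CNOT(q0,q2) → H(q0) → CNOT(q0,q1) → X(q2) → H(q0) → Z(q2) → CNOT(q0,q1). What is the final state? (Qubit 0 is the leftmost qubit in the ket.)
-1/2|001⟩ - 1/2|011⟩ + 1/2|101⟩ - 1/2|111⟩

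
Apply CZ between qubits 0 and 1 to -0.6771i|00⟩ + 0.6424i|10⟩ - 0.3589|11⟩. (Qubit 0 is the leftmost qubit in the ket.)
-0.6771i|00⟩ + 0.6424i|10⟩ + 0.3589|11⟩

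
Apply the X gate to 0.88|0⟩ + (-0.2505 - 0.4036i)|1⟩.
(-0.2505 - 0.4036i)|0⟩ + 0.88|1⟩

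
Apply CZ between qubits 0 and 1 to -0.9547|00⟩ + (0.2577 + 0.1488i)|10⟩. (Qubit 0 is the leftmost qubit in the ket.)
-0.9547|00⟩ + (0.2577 + 0.1488i)|10⟩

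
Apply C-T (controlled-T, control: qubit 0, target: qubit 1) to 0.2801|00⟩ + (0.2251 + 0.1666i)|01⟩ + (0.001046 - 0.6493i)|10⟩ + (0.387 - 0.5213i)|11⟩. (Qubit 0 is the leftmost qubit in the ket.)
0.2801|00⟩ + (0.2251 + 0.1666i)|01⟩ + (0.001046 - 0.6493i)|10⟩ + (0.6423 - 0.09496i)|11⟩

C-T leaves the control-|0⟩ kets |00⟩, |01⟩ unchanged and applies T to qubit 1 on the control-|1⟩ pair (|10⟩, |11⟩).
T = [[1, 0], [0, (1/√2 + (1/√2)i)]].
With a = amp(|10⟩) = (0.001046 - 0.6493i) and b = amp(|11⟩) = (0.387 - 0.5213i):
new amp(|10⟩) = (1)·a = (0.001046 - 0.6493i)
new amp(|11⟩) = (1/√2 + (1/√2)i)·b = (0.6423 - 0.09496i)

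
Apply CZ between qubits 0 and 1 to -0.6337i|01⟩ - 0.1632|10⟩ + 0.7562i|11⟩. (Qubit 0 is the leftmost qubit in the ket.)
-0.6337i|01⟩ - 0.1632|10⟩ - 0.7562i|11⟩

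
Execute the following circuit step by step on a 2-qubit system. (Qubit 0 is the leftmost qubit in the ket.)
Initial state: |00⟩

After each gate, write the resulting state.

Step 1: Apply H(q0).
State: 1/√2|00⟩ + 1/√2|10⟩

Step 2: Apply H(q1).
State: 1/2|00⟩ + 1/2|01⟩ + 1/2|10⟩ + 1/2|11⟩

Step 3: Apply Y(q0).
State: -(1/2)i|00⟩ - (1/2)i|01⟩ + (1/2)i|10⟩ + (1/2)i|11⟩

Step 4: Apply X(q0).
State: (1/2)i|00⟩ + (1/2)i|01⟩ - (1/2)i|10⟩ - (1/2)i|11⟩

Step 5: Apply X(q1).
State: (1/2)i|00⟩ + (1/2)i|01⟩ - (1/2)i|10⟩ - (1/2)i|11⟩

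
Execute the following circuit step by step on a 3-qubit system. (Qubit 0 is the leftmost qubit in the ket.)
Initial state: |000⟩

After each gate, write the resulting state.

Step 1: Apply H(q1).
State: 1/√2|000⟩ + 1/√2|010⟩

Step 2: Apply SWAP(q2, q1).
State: 1/√2|000⟩ + 1/√2|001⟩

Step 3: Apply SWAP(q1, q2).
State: 1/√2|000⟩ + 1/√2|010⟩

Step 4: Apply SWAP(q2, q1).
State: 1/√2|000⟩ + 1/√2|001⟩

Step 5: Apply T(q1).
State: 1/√2|000⟩ + 1/√2|001⟩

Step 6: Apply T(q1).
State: 1/√2|000⟩ + 1/√2|001⟩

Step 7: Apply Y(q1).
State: (1/√2)i|010⟩ + (1/√2)i|011⟩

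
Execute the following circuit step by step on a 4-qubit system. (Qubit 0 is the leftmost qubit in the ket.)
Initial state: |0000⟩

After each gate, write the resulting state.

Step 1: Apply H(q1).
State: 1/√2|0000⟩ + 1/√2|0100⟩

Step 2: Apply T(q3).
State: 1/√2|0000⟩ + 1/√2|0100⟩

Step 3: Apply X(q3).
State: 1/√2|0001⟩ + 1/√2|0101⟩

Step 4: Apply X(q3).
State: 1/√2|0000⟩ + 1/√2|0100⟩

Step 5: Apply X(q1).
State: 1/√2|0000⟩ + 1/√2|0100⟩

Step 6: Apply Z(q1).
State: 1/√2|0000⟩ - 1/√2|0100⟩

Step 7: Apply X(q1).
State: -1/√2|0000⟩ + 1/√2|0100⟩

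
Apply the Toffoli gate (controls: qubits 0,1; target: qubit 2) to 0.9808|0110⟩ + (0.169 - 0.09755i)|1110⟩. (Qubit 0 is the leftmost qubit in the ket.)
0.9808|0110⟩ + (0.169 - 0.09755i)|1100⟩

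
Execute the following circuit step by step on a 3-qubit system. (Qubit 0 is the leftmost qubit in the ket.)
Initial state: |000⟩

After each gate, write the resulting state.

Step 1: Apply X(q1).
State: |010⟩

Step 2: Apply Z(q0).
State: |010⟩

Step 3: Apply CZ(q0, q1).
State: |010⟩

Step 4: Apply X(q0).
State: |110⟩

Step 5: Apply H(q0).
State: 1/√2|010⟩ - 1/√2|110⟩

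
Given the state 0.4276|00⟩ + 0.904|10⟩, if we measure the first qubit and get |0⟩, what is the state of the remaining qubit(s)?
|0⟩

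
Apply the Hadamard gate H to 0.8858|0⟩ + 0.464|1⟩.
0.9545|0⟩ + 0.2983|1⟩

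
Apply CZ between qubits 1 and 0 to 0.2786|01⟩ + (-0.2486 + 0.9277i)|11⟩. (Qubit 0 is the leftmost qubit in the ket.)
0.2786|01⟩ + (0.2486 - 0.9277i)|11⟩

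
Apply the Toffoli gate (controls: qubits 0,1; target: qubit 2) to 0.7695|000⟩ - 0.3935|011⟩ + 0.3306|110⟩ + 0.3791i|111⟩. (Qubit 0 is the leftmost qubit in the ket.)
0.7695|000⟩ - 0.3935|011⟩ + 0.3791i|110⟩ + 0.3306|111⟩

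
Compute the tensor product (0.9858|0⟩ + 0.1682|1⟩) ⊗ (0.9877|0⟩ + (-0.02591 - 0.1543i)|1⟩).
0.9737|00⟩ + (-0.02554 - 0.1521i)|01⟩ + 0.1661|10⟩ + (-0.004358 - 0.02595i)|11⟩

amp(|b₁b₂…⟩) = product of the factor amplitudes for bits b₁, b₂, …; only kets whose every factor amplitude is nonzero survive.
|00⟩: (0.9858)(0.9877) = 0.9737
|01⟩: (0.9858)(-0.02591 - 0.1543i) = (-0.02554 - 0.1521i)
|10⟩: (0.1682)(0.9877) = 0.1661
|11⟩: (0.1682)(-0.02591 - 0.1543i) = (-0.004358 - 0.02595i)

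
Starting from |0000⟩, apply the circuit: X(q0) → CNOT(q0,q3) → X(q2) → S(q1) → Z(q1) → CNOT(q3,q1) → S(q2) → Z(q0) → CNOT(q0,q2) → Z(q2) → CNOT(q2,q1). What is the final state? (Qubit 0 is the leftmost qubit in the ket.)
-i|1101⟩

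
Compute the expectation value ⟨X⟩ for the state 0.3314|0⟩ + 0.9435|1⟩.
0.6254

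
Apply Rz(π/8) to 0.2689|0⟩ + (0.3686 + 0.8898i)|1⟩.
(0.2637 - 0.05246i)|0⟩ + (0.1879 + 0.9446i)|1⟩

Rz(π/8) = [[e^(−iθ/2), 0], [0, e^(iθ/2)]] with e^(±iθ/2) = cos(θ/2) ± i·sin(θ/2); θ = π/8, cos(θ/2) ≈ 0.980785, sin(θ/2) ≈ 0.19509.
With a = amp(|0⟩) = 0.2689 and b = amp(|1⟩) = (0.3686 + 0.8898i):
new amp(|0⟩) = (0.980785 - 0.19509i)·a = (0.2637 - 0.05246i)
new amp(|1⟩) = (0.980785 + 0.19509i)·b = (0.1879 + 0.9446i)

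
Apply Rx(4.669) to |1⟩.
-0.7223i|0⟩ - 0.6916|1⟩

Rx(4.669) = [[cos(θ/2), −i·sin(θ/2)], [−i·sin(θ/2), cos(θ/2)]]; θ = 4.669, cos(θ/2) ≈ -0.691601, sin(θ/2) ≈ 0.72228.
With a = amp(|0⟩) = 0 and b = amp(|1⟩) = 1:
new amp(|0⟩) = (-0.691601)·a + (-0.72228i)·b = -0.7223i
new amp(|1⟩) = (-0.72228i)·a + (-0.691601)·b = -0.6916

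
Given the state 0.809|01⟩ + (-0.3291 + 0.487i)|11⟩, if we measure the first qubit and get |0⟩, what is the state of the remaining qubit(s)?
|1⟩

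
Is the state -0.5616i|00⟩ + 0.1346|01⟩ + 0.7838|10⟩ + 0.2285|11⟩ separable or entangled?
Entangled

Writing the state as a|00⟩ + b|01⟩ + c|10⟩ + d|11⟩, it is a product state iff ad − bc = 0.
Here (a, b, c, d) = (-0.5616i, 0.1346, 0.7838, 0.2285): ad − bc = (-0.5616i)(0.2285) − (0.1346)(0.7838) = (-0.1055 - 0.1283i) ≠ 0, so the state is entangled.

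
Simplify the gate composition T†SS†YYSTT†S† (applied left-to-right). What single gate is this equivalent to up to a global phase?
T†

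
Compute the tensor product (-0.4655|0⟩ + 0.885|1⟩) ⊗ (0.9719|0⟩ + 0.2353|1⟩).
-0.4524|00⟩ - 0.1095|01⟩ + 0.8601|10⟩ + 0.2082|11⟩

amp(|b₁b₂…⟩) = product of the factor amplitudes for bits b₁, b₂, …; only kets whose every factor amplitude is nonzero survive.
|00⟩: (-0.4655)(0.9719) = -0.4524
|01⟩: (-0.4655)(0.2353) = -0.1095
|10⟩: (0.885)(0.9719) = 0.8601
|11⟩: (0.885)(0.2353) = 0.2082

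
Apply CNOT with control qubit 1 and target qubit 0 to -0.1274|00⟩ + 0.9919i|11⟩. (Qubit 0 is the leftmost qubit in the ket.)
-0.1274|00⟩ + 0.9919i|01⟩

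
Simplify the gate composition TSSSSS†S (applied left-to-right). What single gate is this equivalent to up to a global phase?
T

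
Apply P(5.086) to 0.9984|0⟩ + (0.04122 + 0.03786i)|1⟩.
0.9984|0⟩ + (0.05029 - 0.02456i)|1⟩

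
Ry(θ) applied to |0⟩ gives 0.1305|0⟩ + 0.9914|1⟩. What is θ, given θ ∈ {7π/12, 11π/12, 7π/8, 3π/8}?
11π/12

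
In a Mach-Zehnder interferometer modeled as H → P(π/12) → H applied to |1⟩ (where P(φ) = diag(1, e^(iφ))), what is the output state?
(0.01704 - 0.1294i)|0⟩ + (0.983 + 0.1294i)|1⟩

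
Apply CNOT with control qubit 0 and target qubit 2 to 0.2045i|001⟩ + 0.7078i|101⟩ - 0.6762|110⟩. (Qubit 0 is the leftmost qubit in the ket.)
0.2045i|001⟩ + 0.7078i|100⟩ - 0.6762|111⟩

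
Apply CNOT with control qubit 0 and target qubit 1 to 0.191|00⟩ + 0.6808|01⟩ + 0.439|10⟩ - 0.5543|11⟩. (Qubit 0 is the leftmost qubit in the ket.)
0.191|00⟩ + 0.6808|01⟩ - 0.5543|10⟩ + 0.439|11⟩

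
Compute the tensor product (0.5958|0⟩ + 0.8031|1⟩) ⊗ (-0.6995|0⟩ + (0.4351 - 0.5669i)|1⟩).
-0.4168|00⟩ + (0.2592 - 0.3378i)|01⟩ - 0.5618|10⟩ + (0.3494 - 0.4553i)|11⟩

amp(|b₁b₂…⟩) = product of the factor amplitudes for bits b₁, b₂, …; only kets whose every factor amplitude is nonzero survive.
|00⟩: (0.5958)(-0.6995) = -0.4168
|01⟩: (0.5958)(0.4351 - 0.5669i) = (0.2592 - 0.3378i)
|10⟩: (0.8031)(-0.6995) = -0.5618
|11⟩: (0.8031)(0.4351 - 0.5669i) = (0.3494 - 0.4553i)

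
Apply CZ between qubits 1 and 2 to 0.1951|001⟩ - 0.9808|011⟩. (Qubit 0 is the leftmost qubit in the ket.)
0.1951|001⟩ + 0.9808|011⟩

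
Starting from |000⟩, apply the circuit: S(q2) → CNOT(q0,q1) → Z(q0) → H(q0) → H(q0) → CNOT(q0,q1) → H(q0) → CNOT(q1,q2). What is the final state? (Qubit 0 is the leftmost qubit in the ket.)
1/√2|000⟩ + 1/√2|100⟩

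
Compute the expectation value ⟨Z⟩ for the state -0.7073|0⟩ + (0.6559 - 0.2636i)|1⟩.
0.0005835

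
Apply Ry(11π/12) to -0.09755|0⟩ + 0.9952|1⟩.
-0.9994|0⟩ + 0.03318|1⟩

Ry(11π/12) = [[cos(θ/2), −sin(θ/2)], [sin(θ/2), cos(θ/2)]]; θ = 11π/12, cos(θ/2) ≈ 0.130526, sin(θ/2) ≈ 0.991445.
With a = amp(|0⟩) = -0.09755 and b = amp(|1⟩) = 0.9952:
new amp(|0⟩) = (0.130526)·a + (-0.991445)·b = -0.9994
new amp(|1⟩) = (0.991445)·a + (0.130526)·b = 0.03318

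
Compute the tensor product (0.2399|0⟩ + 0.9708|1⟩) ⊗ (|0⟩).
0.2399|00⟩ + 0.9708|10⟩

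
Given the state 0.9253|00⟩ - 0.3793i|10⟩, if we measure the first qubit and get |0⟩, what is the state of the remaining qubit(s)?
|0⟩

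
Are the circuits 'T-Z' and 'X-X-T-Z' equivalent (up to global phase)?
Yes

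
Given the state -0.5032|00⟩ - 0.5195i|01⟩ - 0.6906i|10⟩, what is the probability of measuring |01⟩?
0.2699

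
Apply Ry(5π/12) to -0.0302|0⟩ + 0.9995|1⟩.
-0.6324|0⟩ + 0.7746|1⟩

Ry(5π/12) = [[cos(θ/2), −sin(θ/2)], [sin(θ/2), cos(θ/2)]]; θ = 5π/12, cos(θ/2) ≈ 0.793353, sin(θ/2) ≈ 0.608761.
With a = amp(|0⟩) = -0.0302 and b = amp(|1⟩) = 0.9995:
new amp(|0⟩) = (0.793353)·a + (-0.608761)·b = -0.6324
new amp(|1⟩) = (0.608761)·a + (0.793353)·b = 0.7746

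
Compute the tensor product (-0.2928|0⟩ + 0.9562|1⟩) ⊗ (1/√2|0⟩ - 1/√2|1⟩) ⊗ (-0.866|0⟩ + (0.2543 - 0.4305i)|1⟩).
0.1793|000⟩ + (-0.05265 + 0.08913i)|001⟩ - 0.1793|010⟩ + (0.05265 - 0.08913i)|011⟩ - 0.5855|100⟩ + (0.1719 - 0.2911i)|101⟩ + 0.5855|110⟩ + (-0.1719 + 0.2911i)|111⟩

amp(|b₁b₂…⟩) = product of the factor amplitudes for bits b₁, b₂, …; only kets whose every factor amplitude is nonzero survive.
|000⟩: (-0.2928)(1/√2)(-0.866) = 0.1793
|001⟩: (-0.2928)(1/√2)(0.2543 - 0.4305i) = (-0.05265 + 0.08913i)
|010⟩: (-0.2928)(-1/√2)(-0.866) = -0.1793
|011⟩: (-0.2928)(-1/√2)(0.2543 - 0.4305i) = (0.05265 - 0.08913i)
|100⟩: (0.9562)(1/√2)(-0.866) = -0.5855
|101⟩: (0.9562)(1/√2)(0.2543 - 0.4305i) = (0.1719 - 0.2911i)
|110⟩: (0.9562)(-1/√2)(-0.866) = 0.5855
|111⟩: (0.9562)(-1/√2)(0.2543 - 0.4305i) = (-0.1719 + 0.2911i)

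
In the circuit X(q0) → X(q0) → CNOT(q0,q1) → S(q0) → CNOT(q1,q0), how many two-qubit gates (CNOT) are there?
2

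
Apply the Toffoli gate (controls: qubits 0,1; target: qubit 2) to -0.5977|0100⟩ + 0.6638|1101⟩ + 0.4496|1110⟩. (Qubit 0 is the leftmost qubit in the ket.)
-0.5977|0100⟩ + 0.4496|1100⟩ + 0.6638|1111⟩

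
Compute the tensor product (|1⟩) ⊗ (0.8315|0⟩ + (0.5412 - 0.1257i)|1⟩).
0.8315|10⟩ + (0.5412 - 0.1257i)|11⟩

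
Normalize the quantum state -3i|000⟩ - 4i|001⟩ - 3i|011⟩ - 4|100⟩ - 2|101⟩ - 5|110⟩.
-0.3375i|000⟩ - 0.45i|001⟩ - 0.3375i|011⟩ - 0.45|100⟩ - 0.225|101⟩ - 0.5625|110⟩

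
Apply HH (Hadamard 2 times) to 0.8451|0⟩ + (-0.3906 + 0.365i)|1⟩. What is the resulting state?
0.8451|0⟩ + (-0.3906 + 0.365i)|1⟩

H² = I, so an even number of Hadamards cancels: H^2 = I and the state is unchanged.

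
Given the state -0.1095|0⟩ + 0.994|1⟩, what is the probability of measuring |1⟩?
0.988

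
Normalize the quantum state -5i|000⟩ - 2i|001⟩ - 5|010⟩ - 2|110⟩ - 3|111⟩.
-0.6108i|000⟩ - 0.2443i|001⟩ - 0.6108|010⟩ - 0.2443|110⟩ - 0.3665|111⟩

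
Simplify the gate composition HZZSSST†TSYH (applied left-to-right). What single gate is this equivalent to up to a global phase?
Y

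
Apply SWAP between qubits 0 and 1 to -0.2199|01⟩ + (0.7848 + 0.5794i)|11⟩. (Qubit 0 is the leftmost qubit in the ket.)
-0.2199|10⟩ + (0.7848 + 0.5794i)|11⟩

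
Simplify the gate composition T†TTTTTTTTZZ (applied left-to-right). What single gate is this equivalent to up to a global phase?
T†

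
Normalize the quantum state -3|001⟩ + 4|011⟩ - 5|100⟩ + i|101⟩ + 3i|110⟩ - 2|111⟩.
-0.375|001⟩ + 1/2|011⟩ - 0.625|100⟩ + 0.125i|101⟩ + 0.375i|110⟩ - 0.25|111⟩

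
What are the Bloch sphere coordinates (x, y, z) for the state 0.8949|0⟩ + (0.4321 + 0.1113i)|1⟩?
(0.7734, 0.1992, 0.6017)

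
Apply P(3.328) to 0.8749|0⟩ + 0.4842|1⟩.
0.8749|0⟩ + (-0.4758 - 0.08974i)|1⟩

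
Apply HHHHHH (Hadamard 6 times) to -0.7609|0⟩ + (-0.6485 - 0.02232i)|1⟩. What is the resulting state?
-0.7609|0⟩ + (-0.6485 - 0.02232i)|1⟩

H² = I, so an even number of Hadamards cancels: H^6 = I and the state is unchanged.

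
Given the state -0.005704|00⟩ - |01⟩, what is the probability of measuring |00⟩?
0.00003254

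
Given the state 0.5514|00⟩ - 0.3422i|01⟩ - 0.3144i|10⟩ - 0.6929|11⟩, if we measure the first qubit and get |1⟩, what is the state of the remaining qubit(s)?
-0.4132i|0⟩ - 0.9106|1⟩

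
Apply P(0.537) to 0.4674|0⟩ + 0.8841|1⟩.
0.4674|0⟩ + (0.7597 + 0.4523i)|1⟩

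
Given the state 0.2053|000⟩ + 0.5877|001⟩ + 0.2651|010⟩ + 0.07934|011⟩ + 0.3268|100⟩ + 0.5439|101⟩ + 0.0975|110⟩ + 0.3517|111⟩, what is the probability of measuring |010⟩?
0.07028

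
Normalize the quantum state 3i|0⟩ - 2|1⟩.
0.8321i|0⟩ - 0.5547|1⟩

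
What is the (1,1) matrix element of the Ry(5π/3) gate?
-0.866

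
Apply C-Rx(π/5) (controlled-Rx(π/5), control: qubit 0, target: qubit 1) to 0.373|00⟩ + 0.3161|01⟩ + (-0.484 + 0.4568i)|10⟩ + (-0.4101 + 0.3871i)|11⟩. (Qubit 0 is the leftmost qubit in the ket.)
0.373|00⟩ + 0.3161|01⟩ + (-0.3407 + 0.5612i)|10⟩ + (-0.2489 + 0.5177i)|11⟩

C-Rx(π/5) leaves the control-|0⟩ kets |00⟩, |01⟩ unchanged and applies Rx(π/5) to qubit 1 on the control-|1⟩ pair (|10⟩, |11⟩).
Rx(π/5) = [[cos(θ/2), −i·sin(θ/2)], [−i·sin(θ/2), cos(θ/2)]]; θ = π/5, cos(θ/2) ≈ 0.951057, sin(θ/2) ≈ 0.309017.
With a = amp(|10⟩) = (-0.484 + 0.4568i) and b = amp(|11⟩) = (-0.4101 + 0.3871i):
new amp(|10⟩) = (0.951057)·a + (-0.309017i)·b = (-0.3407 + 0.5612i)
new amp(|11⟩) = (-0.309017i)·a + (0.951057)·b = (-0.2489 + 0.5177i)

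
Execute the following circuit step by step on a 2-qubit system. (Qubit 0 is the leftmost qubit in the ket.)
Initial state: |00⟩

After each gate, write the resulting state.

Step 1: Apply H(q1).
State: 1/√2|00⟩ + 1/√2|01⟩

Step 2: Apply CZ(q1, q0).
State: 1/√2|00⟩ + 1/√2|01⟩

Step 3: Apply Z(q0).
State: 1/√2|00⟩ + 1/√2|01⟩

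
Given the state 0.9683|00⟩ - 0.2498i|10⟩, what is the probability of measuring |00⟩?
0.9376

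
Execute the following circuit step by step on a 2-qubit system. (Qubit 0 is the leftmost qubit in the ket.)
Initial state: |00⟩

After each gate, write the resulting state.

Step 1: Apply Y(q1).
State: i|01⟩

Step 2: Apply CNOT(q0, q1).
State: i|01⟩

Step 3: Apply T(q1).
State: (-1/√2 + (1/√2)i)|01⟩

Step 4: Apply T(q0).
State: (-1/√2 + (1/√2)i)|01⟩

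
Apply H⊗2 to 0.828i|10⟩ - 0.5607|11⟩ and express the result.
(-0.2804 + 0.414i)|00⟩ + (0.2804 + 0.414i)|01⟩ + (0.2804 - 0.414i)|10⟩ + (-0.2804 - 0.414i)|11⟩

H⊗2 gives amp(|y⟩) = (1/2) Σ_x (−1)^(x·y) amp(|x⟩), where x·y is the number of positions in which both x and y have a 1.
|00⟩: (0.828i - 0.5607)/2 = (-0.2804 + 0.414i)
|01⟩: (0.828i + 0.5607)/2 = (0.2804 + 0.414i)
|10⟩: (-0.828i + 0.5607)/2 = (0.2804 - 0.414i)
|11⟩: (-0.828i - 0.5607)/2 = (-0.2804 - 0.414i)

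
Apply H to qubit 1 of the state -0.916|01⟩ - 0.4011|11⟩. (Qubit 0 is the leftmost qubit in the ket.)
-0.6477|00⟩ + 0.6477|01⟩ - 0.2836|10⟩ + 0.2836|11⟩

H on qubit 1 mixes each pair of kets that differ only in qubit 1: amplitudes (a, b) of (|…0…⟩, |…1…⟩) become ((a + b)/√2, (a − b)/√2). Kets absent from the input have amplitude 0.
(|00⟩, |01⟩): (a, b) = (0, -0.916) → (-0.6477, 0.6477)
(|10⟩, |11⟩): (a, b) = (0, -0.4011) → (-0.2836, 0.2836)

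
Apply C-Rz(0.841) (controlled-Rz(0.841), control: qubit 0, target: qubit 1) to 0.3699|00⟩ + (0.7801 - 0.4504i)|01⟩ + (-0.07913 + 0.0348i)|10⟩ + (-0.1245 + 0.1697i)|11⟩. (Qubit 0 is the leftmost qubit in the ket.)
0.3699|00⟩ + (0.7801 - 0.4504i)|01⟩ + (-0.05803 + 0.06407i)|10⟩ + (-0.1829 + 0.1041i)|11⟩

C-Rz(0.841) leaves the control-|0⟩ kets |00⟩, |01⟩ unchanged and applies Rz(0.841) to qubit 1 on the control-|1⟩ pair (|10⟩, |11⟩).
Rz(0.841) = [[e^(−iθ/2), 0], [0, e^(iθ/2)]] with e^(±iθ/2) = cos(θ/2) ± i·sin(θ/2); θ = 0.841, cos(θ/2) ≈ 0.912885, sin(θ/2) ≈ 0.408217.
With a = amp(|10⟩) = (-0.07913 + 0.0348i) and b = amp(|11⟩) = (-0.1245 + 0.1697i):
new amp(|10⟩) = (0.912885 - 0.408217i)·a = (-0.05803 + 0.06407i)
new amp(|11⟩) = (0.912885 + 0.408217i)·b = (-0.1829 + 0.1041i)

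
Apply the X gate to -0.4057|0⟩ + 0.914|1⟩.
0.914|0⟩ - 0.4057|1⟩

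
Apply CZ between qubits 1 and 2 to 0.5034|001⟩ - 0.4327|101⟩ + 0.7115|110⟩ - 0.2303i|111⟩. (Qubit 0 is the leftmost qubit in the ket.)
0.5034|001⟩ - 0.4327|101⟩ + 0.7115|110⟩ + 0.2303i|111⟩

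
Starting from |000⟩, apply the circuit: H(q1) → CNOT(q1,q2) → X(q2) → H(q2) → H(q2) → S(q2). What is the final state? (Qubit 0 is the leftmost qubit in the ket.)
(1/√2)i|001⟩ + 1/√2|010⟩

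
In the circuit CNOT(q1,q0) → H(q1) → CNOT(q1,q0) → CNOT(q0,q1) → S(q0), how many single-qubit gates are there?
2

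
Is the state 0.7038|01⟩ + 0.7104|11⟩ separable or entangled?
Separable

Writing the state as a|00⟩ + b|01⟩ + c|10⟩ + d|11⟩, it is a product state iff ad − bc = 0.
Here (a, b, c, d) = (0, 0.7038, 0, 0.7104): ad − bc = (0)(0.7104) − (0.7038)(0) = 0, so the state is separable.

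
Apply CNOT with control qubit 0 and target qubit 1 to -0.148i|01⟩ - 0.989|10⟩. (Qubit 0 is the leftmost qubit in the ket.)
-0.148i|01⟩ - 0.989|11⟩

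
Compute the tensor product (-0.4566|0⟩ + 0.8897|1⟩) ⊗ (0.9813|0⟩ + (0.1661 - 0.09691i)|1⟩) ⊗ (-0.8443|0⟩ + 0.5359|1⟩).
0.3783|000⟩ - 0.2401|001⟩ + (0.06403 - 0.03736i)|010⟩ + (-0.04064 + 0.02371i)|011⟩ - 0.7371|100⟩ + 0.4679|101⟩ + (-0.1248 + 0.0728i)|110⟩ + (0.07919 - 0.04621i)|111⟩

amp(|b₁b₂…⟩) = product of the factor amplitudes for bits b₁, b₂, …; only kets whose every factor amplitude is nonzero survive.
|000⟩: (-0.4566)(0.9813)(-0.8443) = 0.3783
|001⟩: (-0.4566)(0.9813)(0.5359) = -0.2401
|010⟩: (-0.4566)(0.1661 - 0.09691i)(-0.8443) = (0.06403 - 0.03736i)
|011⟩: (-0.4566)(0.1661 - 0.09691i)(0.5359) = (-0.04064 + 0.02371i)
|100⟩: (0.8897)(0.9813)(-0.8443) = -0.7371
|101⟩: (0.8897)(0.9813)(0.5359) = 0.4679
|110⟩: (0.8897)(0.1661 - 0.09691i)(-0.8443) = (-0.1248 + 0.0728i)
|111⟩: (0.8897)(0.1661 - 0.09691i)(0.5359) = (0.07919 - 0.04621i)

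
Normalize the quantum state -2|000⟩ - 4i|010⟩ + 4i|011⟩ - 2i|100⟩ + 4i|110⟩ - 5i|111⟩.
-0.2222|000⟩ - 0.4444i|010⟩ + 0.4444i|011⟩ - 0.2222i|100⟩ + 0.4444i|110⟩ - 0.5556i|111⟩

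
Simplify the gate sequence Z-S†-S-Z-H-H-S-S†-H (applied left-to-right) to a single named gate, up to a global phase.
H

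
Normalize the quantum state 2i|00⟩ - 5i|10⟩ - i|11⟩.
0.3651i|00⟩ - 0.9129i|10⟩ - 0.1826i|11⟩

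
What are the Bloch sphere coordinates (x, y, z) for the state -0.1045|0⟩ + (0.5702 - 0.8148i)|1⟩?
(-0.1192, 0.1703, -0.9781)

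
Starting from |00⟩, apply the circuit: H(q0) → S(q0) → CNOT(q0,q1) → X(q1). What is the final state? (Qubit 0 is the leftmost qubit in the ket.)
1/√2|01⟩ + (1/√2)i|10⟩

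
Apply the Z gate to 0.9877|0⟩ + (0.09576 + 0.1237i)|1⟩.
0.9877|0⟩ + (-0.09576 - 0.1237i)|1⟩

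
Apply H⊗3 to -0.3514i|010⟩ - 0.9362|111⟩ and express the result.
(-0.331 - 0.1242i)|000⟩ + (0.331 - 0.1242i)|001⟩ + (0.331 + 0.1242i)|010⟩ + (-0.331 + 0.1242i)|011⟩ + (0.331 - 0.1242i)|100⟩ + (-0.331 - 0.1242i)|101⟩ + (-0.331 + 0.1242i)|110⟩ + (0.331 + 0.1242i)|111⟩

H⊗3 gives amp(|y⟩) = (1/2√2) Σ_x (−1)^(x·y) amp(|x⟩), where x·y is the number of positions in which both x and y have a 1.
|000⟩: (-0.3514i - 0.9362)/(2√2) = (-0.331 - 0.1242i)
|001⟩: (-0.3514i + 0.9362)/(2√2) = (0.331 - 0.1242i)
|010⟩: (0.3514i + 0.9362)/(2√2) = (0.331 + 0.1242i)
|011⟩: (0.3514i - 0.9362)/(2√2) = (-0.331 + 0.1242i)
|100⟩: (-0.3514i + 0.9362)/(2√2) = (0.331 - 0.1242i)
|101⟩: (-0.3514i - 0.9362)/(2√2) = (-0.331 - 0.1242i)
|110⟩: (0.3514i - 0.9362)/(2√2) = (-0.331 + 0.1242i)
|111⟩: (0.3514i + 0.9362)/(2√2) = (0.331 + 0.1242i)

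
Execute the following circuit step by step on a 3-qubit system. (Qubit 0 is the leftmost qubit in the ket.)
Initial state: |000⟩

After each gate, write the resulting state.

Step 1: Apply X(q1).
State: |010⟩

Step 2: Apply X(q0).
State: |110⟩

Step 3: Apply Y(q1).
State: -i|100⟩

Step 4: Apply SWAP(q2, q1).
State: -i|100⟩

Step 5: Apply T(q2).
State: -i|100⟩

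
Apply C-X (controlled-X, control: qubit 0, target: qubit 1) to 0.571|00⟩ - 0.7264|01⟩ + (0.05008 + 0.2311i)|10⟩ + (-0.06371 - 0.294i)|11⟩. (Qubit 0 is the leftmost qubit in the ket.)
0.571|00⟩ - 0.7264|01⟩ + (-0.06371 - 0.294i)|10⟩ + (0.05008 + 0.2311i)|11⟩

C-X leaves the control-|0⟩ kets |00⟩, |01⟩ unchanged and applies X to qubit 1 on the control-|1⟩ pair (|10⟩, |11⟩).
X = [[0, 1], [1, 0]].
With a = amp(|10⟩) = (0.05008 + 0.2311i) and b = amp(|11⟩) = (-0.06371 - 0.294i):
new amp(|10⟩) = (1)·b = (-0.06371 - 0.294i)
new amp(|11⟩) = (1)·a = (0.05008 + 0.2311i)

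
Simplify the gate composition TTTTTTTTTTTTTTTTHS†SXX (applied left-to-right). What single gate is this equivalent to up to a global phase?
H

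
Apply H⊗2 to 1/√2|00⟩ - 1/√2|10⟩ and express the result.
1/√2|10⟩ + 1/√2|11⟩

H⊗2 gives amp(|y⟩) = (1/2) Σ_x (−1)^(x·y) amp(|x⟩), where x·y is the number of positions in which both x and y have a 1.
|00⟩: (1/√2 - 1/√2)/2 = 0
|01⟩: (1/√2 - 1/√2)/2 = 0
|10⟩: (1/√2 + 1/√2)/2 = 1/√2
|11⟩: (1/√2 + 1/√2)/2 = 1/√2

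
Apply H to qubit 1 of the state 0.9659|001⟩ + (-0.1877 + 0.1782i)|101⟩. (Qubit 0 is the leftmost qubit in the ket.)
0.683|001⟩ + 0.683|011⟩ + (-0.1327 + 0.126i)|101⟩ + (-0.1327 + 0.126i)|111⟩

H on qubit 1 mixes each pair of kets that differ only in qubit 1: amplitudes (a, b) of (|…0…⟩, |…1…⟩) become ((a + b)/√2, (a − b)/√2). Kets absent from the input have amplitude 0.
(|001⟩, |011⟩): (a, b) = (0.9659, 0) → (0.683, 0.683)
(|101⟩, |111⟩): (a, b) = ((-0.1877 + 0.1782i), 0) → ((-0.1327 + 0.126i), (-0.1327 + 0.126i))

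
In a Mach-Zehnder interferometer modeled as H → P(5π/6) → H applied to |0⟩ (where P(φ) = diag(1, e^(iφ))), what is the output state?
(0.06699 + 0.25i)|0⟩ + (0.933 - 0.25i)|1⟩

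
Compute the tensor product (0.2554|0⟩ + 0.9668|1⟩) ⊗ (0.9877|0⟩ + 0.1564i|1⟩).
0.2523|00⟩ + 0.03994i|01⟩ + 0.9549|10⟩ + 0.1512i|11⟩

amp(|b₁b₂…⟩) = product of the factor amplitudes for bits b₁, b₂, …; only kets whose every factor amplitude is nonzero survive.
|00⟩: (0.2554)(0.9877) = 0.2523
|01⟩: (0.2554)(0.1564i) = 0.03994i
|10⟩: (0.9668)(0.9877) = 0.9549
|11⟩: (0.9668)(0.1564i) = 0.1512i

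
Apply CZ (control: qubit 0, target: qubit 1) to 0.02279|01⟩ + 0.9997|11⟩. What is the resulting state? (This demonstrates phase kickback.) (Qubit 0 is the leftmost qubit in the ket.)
0.02279|01⟩ - 0.9997|11⟩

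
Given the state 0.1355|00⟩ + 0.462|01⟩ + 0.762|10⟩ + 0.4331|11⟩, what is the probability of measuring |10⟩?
0.5806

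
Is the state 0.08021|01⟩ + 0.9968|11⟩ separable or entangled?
Separable

Writing the state as a|00⟩ + b|01⟩ + c|10⟩ + d|11⟩, it is a product state iff ad − bc = 0.
Here (a, b, c, d) = (0, 0.08021, 0, 0.9968): ad − bc = (0)(0.9968) − (0.08021)(0) = 0, so the state is separable.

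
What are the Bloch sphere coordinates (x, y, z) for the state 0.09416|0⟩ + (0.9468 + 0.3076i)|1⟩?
(0.1783, 0.05793, -0.9822)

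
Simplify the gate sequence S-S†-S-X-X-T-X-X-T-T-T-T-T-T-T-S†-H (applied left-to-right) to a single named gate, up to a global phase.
H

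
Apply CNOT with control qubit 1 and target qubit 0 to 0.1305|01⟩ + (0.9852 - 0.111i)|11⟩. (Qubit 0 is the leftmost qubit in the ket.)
(0.9852 - 0.111i)|01⟩ + 0.1305|11⟩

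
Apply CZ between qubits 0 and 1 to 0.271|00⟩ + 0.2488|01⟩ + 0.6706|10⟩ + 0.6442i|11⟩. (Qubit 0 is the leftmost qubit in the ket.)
0.271|00⟩ + 0.2488|01⟩ + 0.6706|10⟩ - 0.6442i|11⟩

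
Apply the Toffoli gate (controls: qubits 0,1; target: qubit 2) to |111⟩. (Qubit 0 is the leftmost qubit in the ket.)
|110⟩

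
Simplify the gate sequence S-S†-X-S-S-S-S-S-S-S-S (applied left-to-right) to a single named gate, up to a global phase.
X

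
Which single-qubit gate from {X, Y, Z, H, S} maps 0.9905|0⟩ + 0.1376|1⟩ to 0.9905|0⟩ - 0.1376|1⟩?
Z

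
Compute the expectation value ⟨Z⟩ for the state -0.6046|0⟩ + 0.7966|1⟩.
-0.269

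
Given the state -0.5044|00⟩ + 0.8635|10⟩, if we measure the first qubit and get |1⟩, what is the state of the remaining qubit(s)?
|0⟩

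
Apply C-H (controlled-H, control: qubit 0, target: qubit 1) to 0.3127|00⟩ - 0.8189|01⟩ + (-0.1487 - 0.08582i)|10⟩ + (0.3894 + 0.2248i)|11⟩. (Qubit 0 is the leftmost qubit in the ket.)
0.3127|00⟩ - 0.8189|01⟩ + (0.1702 + 0.09827i)|10⟩ + (-0.3805 - 0.2196i)|11⟩

C-H leaves the control-|0⟩ kets |00⟩, |01⟩ unchanged and applies H to qubit 1 on the control-|1⟩ pair (|10⟩, |11⟩).
H = [[1/√2, 1/√2], [1/√2, -1/√2]].
With a = amp(|10⟩) = (-0.1487 - 0.08582i) and b = amp(|11⟩) = (0.3894 + 0.2248i):
new amp(|10⟩) = (1/√2)·a + (1/√2)·b = (0.1702 + 0.09827i)
new amp(|11⟩) = (1/√2)·a + (-1/√2)·b = (-0.3805 - 0.2196i)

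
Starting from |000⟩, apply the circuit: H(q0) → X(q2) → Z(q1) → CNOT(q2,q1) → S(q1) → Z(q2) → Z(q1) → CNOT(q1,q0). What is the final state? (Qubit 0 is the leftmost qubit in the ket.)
(1/√2)i|011⟩ + (1/√2)i|111⟩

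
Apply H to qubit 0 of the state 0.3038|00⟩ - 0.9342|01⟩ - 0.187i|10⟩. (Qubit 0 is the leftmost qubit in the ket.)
(0.2148 - 0.1322i)|00⟩ - 0.6606|01⟩ + (0.2148 + 0.1322i)|10⟩ - 0.6606|11⟩

H on qubit 0 mixes each pair of kets that differ only in qubit 0: amplitudes (a, b) of (|…0…⟩, |…1…⟩) become ((a + b)/√2, (a − b)/√2). Kets absent from the input have amplitude 0.
(|00⟩, |10⟩): (a, b) = (0.3038, -0.187i) → ((0.2148 - 0.1322i), (0.2148 + 0.1322i))
(|01⟩, |11⟩): (a, b) = (-0.9342, 0) → (-0.6606, -0.6606)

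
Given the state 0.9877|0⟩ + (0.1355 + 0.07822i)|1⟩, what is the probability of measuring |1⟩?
0.02448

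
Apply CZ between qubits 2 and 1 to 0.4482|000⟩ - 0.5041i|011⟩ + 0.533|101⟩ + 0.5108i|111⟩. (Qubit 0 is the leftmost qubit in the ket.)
0.4482|000⟩ + 0.5041i|011⟩ + 0.533|101⟩ - 0.5108i|111⟩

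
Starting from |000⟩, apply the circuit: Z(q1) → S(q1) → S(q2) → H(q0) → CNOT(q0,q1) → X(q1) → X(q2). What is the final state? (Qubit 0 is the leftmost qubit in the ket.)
1/√2|011⟩ + 1/√2|101⟩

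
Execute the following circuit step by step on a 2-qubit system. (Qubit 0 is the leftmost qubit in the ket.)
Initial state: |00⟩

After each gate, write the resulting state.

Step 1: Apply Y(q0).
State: i|10⟩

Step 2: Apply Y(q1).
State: -|11⟩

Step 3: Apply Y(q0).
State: i|01⟩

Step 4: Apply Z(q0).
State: i|01⟩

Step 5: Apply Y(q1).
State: |00⟩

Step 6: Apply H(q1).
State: 1/√2|00⟩ + 1/√2|01⟩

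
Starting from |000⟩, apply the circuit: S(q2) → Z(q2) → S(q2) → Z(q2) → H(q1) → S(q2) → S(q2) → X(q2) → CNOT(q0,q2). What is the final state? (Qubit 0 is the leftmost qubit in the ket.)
1/√2|001⟩ + 1/√2|011⟩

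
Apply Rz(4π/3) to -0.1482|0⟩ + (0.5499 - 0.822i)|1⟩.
(0.0741 + 0.1283i)|0⟩ + (0.4369 + 0.8872i)|1⟩

Rz(4π/3) = [[e^(−iθ/2), 0], [0, e^(iθ/2)]] with e^(±iθ/2) = cos(θ/2) ± i·sin(θ/2); θ = 4π/3, cos(θ/2) ≈ -0.5, sin(θ/2) ≈ 0.866025.
With a = amp(|0⟩) = -0.1482 and b = amp(|1⟩) = (0.5499 - 0.822i):
new amp(|0⟩) = (-0.5 - 0.866025i)·a = (0.0741 + 0.1283i)
new amp(|1⟩) = (-0.5 + 0.866025i)·b = (0.4369 + 0.8872i)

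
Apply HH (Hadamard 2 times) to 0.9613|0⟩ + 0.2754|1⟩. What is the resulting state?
0.9613|0⟩ + 0.2754|1⟩

H² = I, so an even number of Hadamards cancels: H^2 = I and the state is unchanged.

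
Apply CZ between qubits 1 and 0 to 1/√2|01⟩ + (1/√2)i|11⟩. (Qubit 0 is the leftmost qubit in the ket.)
1/√2|01⟩ - (1/√2)i|11⟩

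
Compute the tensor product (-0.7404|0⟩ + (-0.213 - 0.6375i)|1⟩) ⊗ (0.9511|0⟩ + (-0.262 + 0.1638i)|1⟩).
-0.7042|00⟩ + (0.194 - 0.1213i)|01⟩ + (-0.2026 - 0.6063i)|10⟩ + (0.1602 + 0.1321i)|11⟩

amp(|b₁b₂…⟩) = product of the factor amplitudes for bits b₁, b₂, …; only kets whose every factor amplitude is nonzero survive.
|00⟩: (-0.7404)(0.9511) = -0.7042
|01⟩: (-0.7404)(-0.262 + 0.1638i) = (0.194 - 0.1213i)
|10⟩: (-0.213 - 0.6375i)(0.9511) = (-0.2026 - 0.6063i)
|11⟩: (-0.213 - 0.6375i)(-0.262 + 0.1638i) = (0.1602 + 0.1321i)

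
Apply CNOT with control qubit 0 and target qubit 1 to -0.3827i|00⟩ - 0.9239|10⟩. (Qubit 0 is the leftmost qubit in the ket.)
-0.3827i|00⟩ - 0.9239|11⟩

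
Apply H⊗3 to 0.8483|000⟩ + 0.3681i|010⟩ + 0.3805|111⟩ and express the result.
(0.4344 + 0.1301i)|000⟩ + (0.1654 + 0.1301i)|001⟩ + (0.1654 - 0.1301i)|010⟩ + (0.4344 - 0.1301i)|011⟩ + (0.1654 + 0.1301i)|100⟩ + (0.4344 + 0.1301i)|101⟩ + (0.4344 - 0.1301i)|110⟩ + (0.1654 - 0.1301i)|111⟩

H⊗3 gives amp(|y⟩) = (1/2√2) Σ_x (−1)^(x·y) amp(|x⟩), where x·y is the number of positions in which both x and y have a 1.
|000⟩: (0.8483 + 0.3681i + 0.3805)/(2√2) = (0.4344 + 0.1301i)
|001⟩: (0.8483 + 0.3681i - 0.3805)/(2√2) = (0.1654 + 0.1301i)
|010⟩: (0.8483 - 0.3681i - 0.3805)/(2√2) = (0.1654 - 0.1301i)
|011⟩: (0.8483 - 0.3681i + 0.3805)/(2√2) = (0.4344 - 0.1301i)
|100⟩: (0.8483 + 0.3681i - 0.3805)/(2√2) = (0.1654 + 0.1301i)
|101⟩: (0.8483 + 0.3681i + 0.3805)/(2√2) = (0.4344 + 0.1301i)
|110⟩: (0.8483 - 0.3681i + 0.3805)/(2√2) = (0.4344 - 0.1301i)
|111⟩: (0.8483 - 0.3681i - 0.3805)/(2√2) = (0.1654 - 0.1301i)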